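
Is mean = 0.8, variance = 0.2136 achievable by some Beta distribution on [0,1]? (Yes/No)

The Beta variance bound is σ² < μ(1−μ).
Here μ(1−μ) = 0.8×0.2 = 0.16, and 0.2136 ≥ 0.16.

No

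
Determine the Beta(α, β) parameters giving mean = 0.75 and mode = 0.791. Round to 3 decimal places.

With s = α+β: μ = α/s and mode = (α−1)/(s−2). Eliminating α = μs,
μs − 1 = m(s−2) ⇒ s(μ−m) = 1−2m ⇒ s = -0.582/-0.041 = 14.1951.
So α = μs = 10.646, β = (1−μ)s = 3.549.

α = 10.646, β = 3.549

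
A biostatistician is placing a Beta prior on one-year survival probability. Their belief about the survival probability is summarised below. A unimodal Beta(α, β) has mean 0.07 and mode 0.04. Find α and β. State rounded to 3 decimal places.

Let s = α+β. Mean gives α = μs = 0.07s; mode gives (α−1)/(s−2) = 0.04.
Substituting: 0.07s − 1 = 0.04(s−2) = 0.04s − 0.08, so 0.03s = 0.92 and s = 30.6667.
Then α = 0.07×30.6667 = 2.147 and β = s−α = 28.520.

α = 2.147, β = 28.520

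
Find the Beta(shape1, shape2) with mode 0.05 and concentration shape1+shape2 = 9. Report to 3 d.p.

Since the density peak of Beta(shape1,shape2) is at (shape1−1)/(shape1+shape2−2),
shape1 = 1 + 0.05(9−2) = 1.350 and shape2 = 9 − 1.350 = 7.650.

shape1 = 1.350, shape2 = 7.650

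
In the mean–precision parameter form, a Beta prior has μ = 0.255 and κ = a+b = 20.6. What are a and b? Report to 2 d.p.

a = 5.25, b = 15.35

Split κ in proportion μ : (1−μ): a = 0.255·20.6 = 5.25, b = 20.6 − 5.25 = 15.35.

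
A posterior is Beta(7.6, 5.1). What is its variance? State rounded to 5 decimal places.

0.01754

μ = 7.6/12.7 = 0.598425; Var = μ(1−μ)/(α+β+1) = 0.2403125/13.7 = 0.01754.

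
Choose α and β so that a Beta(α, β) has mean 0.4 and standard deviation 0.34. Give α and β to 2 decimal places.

α = 0.43, β = 0.65

First σ² = 0.1156. Setting α = μn, β = (1−μ)n with n = α+β,
μ(1−μ)/(n+1) = 0.1156 ⇒ n+1 = 0.24/0.1156 = 2.0761 ⇒ n = 1.0761.
Hence α = 0.4×1.0761 = 0.43, β = 0.6×1.0761 = 0.65.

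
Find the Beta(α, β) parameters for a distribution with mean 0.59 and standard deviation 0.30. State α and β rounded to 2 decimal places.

α = 1.00, β = 0.69

σ² = 0.30² = 0.0900.
With s = α+β, Var = μ(1−μ)/(s+1), so s+1 = (0.59×0.41)/0.0900 = 2.6878 and s = 1.6878.
α = μs = 1.00, β = (1−μ)s = 0.69.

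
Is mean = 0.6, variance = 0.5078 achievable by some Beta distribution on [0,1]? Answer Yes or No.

For any Beta, Var(X) < E[X]·(1−E[X]).
Here μ(1−μ) = 0.6×0.4 = 0.24, and 0.5078 ≥ 0.24.

No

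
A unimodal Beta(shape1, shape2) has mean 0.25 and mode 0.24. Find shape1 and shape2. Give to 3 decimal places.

With s = shape1+shape2: μ = shape1/s and mode = (shape1−1)/(s−2). Eliminating shape1 = μs,
μs − 1 = m(s−2) ⇒ s(μ−m) = 1−2m ⇒ s = 0.52/0.01 = 52.0000.
So shape1 = μs = 13.000, shape2 = (1−μ)s = 39.000.

shape1 = 13.000, shape2 = 39.000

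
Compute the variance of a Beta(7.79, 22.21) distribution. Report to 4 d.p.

μ = 7.79/30.00 = 0.259667; Var = μ(1−μ)/(α+β+1) = 0.1922399/31.00 = 0.0062.

0.0062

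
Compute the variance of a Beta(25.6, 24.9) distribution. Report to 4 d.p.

μ = 25.6/50.5 = 0.506931; Var = μ(1−μ)/(α+β+1) = 0.2499520/51.5 = 0.0049.

0.0049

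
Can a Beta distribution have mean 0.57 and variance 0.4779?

No

For any Beta, Var(X) < E[X]·(1−E[X]).
Here μ(1−μ) = 0.57×0.43 = 0.2451, and 0.4779 ≥ 0.2451.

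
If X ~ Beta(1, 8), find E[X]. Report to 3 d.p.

E[X] = α/(α+β) = 1/9 = 0.111.

0.111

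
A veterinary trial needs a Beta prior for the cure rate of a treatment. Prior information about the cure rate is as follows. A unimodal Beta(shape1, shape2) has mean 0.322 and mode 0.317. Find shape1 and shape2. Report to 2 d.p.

Let s = shape1+shape2. Mean gives shape1 = μs = 0.322s; mode gives (shape1−1)/(s−2) = 0.317.
Substituting: 0.322s − 1 = 0.317(s−2) = 0.317s − 0.634, so 0.005s = 0.366 and s = 73.2000.
Then shape1 = 0.322×73.2000 = 23.57 and shape2 = s−shape1 = 49.63.

shape1 = 23.57, shape2 = 49.63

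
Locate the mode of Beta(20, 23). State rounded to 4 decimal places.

0.4634

With α,β > 1, mode = (α−1)/(α+β−2) = 19/41 = 0.4634.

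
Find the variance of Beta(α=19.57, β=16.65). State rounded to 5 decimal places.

Var = αβ/[(α+β)²(α+β+1)] = (19.57×16.65)/(36.22²×37.22) = 325.8405/48828.486248 = 0.00667.

0.00667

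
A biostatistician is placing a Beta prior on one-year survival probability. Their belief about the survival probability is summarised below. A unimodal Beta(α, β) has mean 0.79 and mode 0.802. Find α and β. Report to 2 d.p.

α = 39.76, β = 10.57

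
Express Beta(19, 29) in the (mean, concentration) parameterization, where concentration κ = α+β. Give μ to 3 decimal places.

κ = α+β = 19+29 = 48; μ = α/κ = 19/48 = 0.396.

μ = 0.396, κ = 48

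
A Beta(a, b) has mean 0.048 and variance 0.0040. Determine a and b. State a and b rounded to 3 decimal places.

a = 0.500, b = 9.924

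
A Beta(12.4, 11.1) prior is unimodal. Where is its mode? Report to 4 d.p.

0.5302

The density x^(α−1)(1−x)^(β−1) is maximised at (α−1)/(α+β−2) = 11.4/21.5 = 0.5302.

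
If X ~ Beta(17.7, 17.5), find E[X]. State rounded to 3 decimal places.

0.503

E[X] = α/(α+β) = 17.7/35.2 = 0.503.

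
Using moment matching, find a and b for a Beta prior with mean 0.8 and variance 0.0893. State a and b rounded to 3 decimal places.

By moment matching, a+b = μ(1−μ)/σ² − 1 = (0.8·0.2)/0.0893 − 1 = 1.7917 − 1 = 0.7917.
Since a/(a+b) = μ, a = 0.8·0.7917 = 0.633 and b = 0.2·0.7917 = 0.158.

a = 0.633, b = 0.158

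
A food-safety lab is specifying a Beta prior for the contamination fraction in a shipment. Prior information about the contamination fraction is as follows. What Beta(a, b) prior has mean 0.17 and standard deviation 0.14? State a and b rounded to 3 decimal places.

a = 1.054, b = 5.145

σ² = 0.14² = 0.0196.
With s = a+b, Var = μ(1−μ)/(s+1), so s+1 = (0.17×0.83)/0.0196 = 7.1990 and s = 6.1990.
a = μs = 1.054, b = (1−μ)s = 5.145.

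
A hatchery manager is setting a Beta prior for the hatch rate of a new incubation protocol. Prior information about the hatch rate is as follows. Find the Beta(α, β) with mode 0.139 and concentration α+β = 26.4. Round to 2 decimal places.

Since the density peak of Beta(α,β) is at (α−1)/(α+β−2),
α = 1 + 0.139(26.4−2) = 4.39 and β = 26.4 − 4.39 = 22.01.

α = 4.39, β = 22.01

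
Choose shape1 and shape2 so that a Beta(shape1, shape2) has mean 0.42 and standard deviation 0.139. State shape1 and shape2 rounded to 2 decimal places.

shape1 = 4.88, shape2 = 6.73

σ² = 0.139² = 0.019321.
With s = shape1+shape2, Var = μ(1−μ)/(s+1), so s+1 = (0.42×0.58)/0.019321 = 12.6080 and s = 11.6080.
shape1 = μs = 4.88, shape2 = (1−μ)s = 6.73.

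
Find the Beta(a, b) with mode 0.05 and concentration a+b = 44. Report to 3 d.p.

a = 3.100, b = 40.900

For a,b>1 the mode is (a−1)/(a+b−2), so a = mode·(κ−2)+1 = 0.05×42+1 = 3.100.
And b = (1−mode)·(κ−2)+1 = 0.95×42+1 = 40.900.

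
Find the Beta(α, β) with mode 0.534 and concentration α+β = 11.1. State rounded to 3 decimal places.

α = 5.859, β = 5.241

Since the density peak of Beta(α,β) is at (α−1)/(α+β−2),
α = 1 + 0.534(11.1−2) = 5.859 and β = 11.1 − 5.859 = 5.241.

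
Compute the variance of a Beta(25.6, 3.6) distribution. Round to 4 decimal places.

0.0036

α+β = 29.2 and αβ = 92.16, so Var = αβ/[(α+β)²(α+β+1)] = 92.16/25749.728 = 0.0036.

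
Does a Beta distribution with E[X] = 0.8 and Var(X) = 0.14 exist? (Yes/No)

The Beta variance bound is σ² < μ(1−μ).
Here μ(1−μ) = 0.8×0.2 = 0.16, and 0.14 < 0.16.

Yes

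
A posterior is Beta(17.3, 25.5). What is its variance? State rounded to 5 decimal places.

0.00550

α+β = 42.8 and αβ = 441.15, so Var = αβ/[(α+β)²(α+β+1)] = 441.15/80234.592 = 0.00550.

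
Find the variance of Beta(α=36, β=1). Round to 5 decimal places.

μ = 36/37 = 0.972973; Var = μ(1−μ)/(α+β+1) = 0.0262966/38 = 0.00069.

0.00069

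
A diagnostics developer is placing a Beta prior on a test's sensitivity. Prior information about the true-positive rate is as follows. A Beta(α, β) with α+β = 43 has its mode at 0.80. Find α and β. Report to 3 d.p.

α = 33.800, β = 9.200

For α,β>1 the mode is (α−1)/(α+β−2), so α = mode·(κ−2)+1 = 0.80×41+1 = 33.800.
And β = (1−mode)·(κ−2)+1 = 0.20×41+1 = 9.200.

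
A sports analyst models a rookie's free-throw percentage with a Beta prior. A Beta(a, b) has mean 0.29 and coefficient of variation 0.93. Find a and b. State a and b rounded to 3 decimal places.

Var = (CV·μ)² = (0.93×0.29)² = 0.072738.
a+b = μ(1−μ)/Var − 1 = 0.2059/0.072738 − 1 = 1.8307.
Thus a = 0.29·1.8307 = 0.531 and b = 0.71·1.8307 = 1.300.

a = 0.531, b = 1.300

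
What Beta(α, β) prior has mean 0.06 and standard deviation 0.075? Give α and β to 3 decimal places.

α = 0.542, β = 8.485

Variance = 0.075² = 0.005625. The moment-matching identity α+β = μ(1−μ)/Var − 1 gives
α+β = 0.0564/0.005625 − 1 = 9.0267, so α = μ·9.0267 = 0.542 and β = (1−μ)·9.0267 = 8.485.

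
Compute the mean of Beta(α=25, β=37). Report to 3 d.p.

The Beta mean is α/(α+β) = 25/(25+37) = 0.403.

0.403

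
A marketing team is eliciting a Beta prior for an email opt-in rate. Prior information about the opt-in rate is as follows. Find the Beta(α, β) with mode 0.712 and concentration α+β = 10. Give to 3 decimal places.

α = 6.696, β = 3.304

For α,β>1 the mode is (α−1)/(α+β−2), so α = mode·(κ−2)+1 = 0.712×8+1 = 6.696.
And β = (1−mode)·(κ−2)+1 = 0.288×8+1 = 3.304.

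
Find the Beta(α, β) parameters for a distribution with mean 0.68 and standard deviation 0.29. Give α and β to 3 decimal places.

σ² = 0.29² = 0.0841.
With s = α+β, Var = μ(1−μ)/(s+1), so s+1 = (0.68×0.32)/0.0841 = 2.5874 and s = 1.5874.
α = μs = 1.079, β = (1−μ)s = 0.508.

α = 1.079, β = 0.508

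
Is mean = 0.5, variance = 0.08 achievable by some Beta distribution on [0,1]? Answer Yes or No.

The Beta variance bound is σ² < μ(1−μ).
Here μ(1−μ) = 0.5×0.5 = 0.25, and 0.08 < 0.25.

Yes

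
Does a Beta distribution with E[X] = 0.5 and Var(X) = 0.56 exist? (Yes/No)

No

A Beta with mean μ has variance μ(1−μ)/(α+β+1) < μ(1−μ).
Here μ(1−μ) = 0.5×0.5 = 0.25, and 0.56 ≥ 0.25.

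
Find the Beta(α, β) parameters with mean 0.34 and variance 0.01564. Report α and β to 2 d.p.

α = 4.54, β = 8.81

Let s = α+β. The Beta variance is μ(1−μ)/(s+1).
So s+1 = μ(1−μ)/σ² = (0.34×0.66)/0.01564 = 0.2244/0.01564 = 14.3478, giving s = 13.3478.
Then α = μs = 0.34×13.3478 = 4.54 and β = (1−μ)s = 0.66×13.3478 = 8.81.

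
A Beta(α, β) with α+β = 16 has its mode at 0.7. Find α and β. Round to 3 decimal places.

Since the density peak of Beta(α,β) is at (α−1)/(α+β−2),
α = 1 + 0.7(16−2) = 10.800 and β = 16 − 10.800 = 5.200.

α = 10.800, β = 5.200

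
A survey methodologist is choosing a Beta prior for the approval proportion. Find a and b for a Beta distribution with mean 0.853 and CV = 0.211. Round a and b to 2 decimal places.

Var = (CV·μ)² = (0.211×0.853)² = 0.032394.
a+b = μ(1−μ)/Var − 1 = 0.125391/0.032394 − 1 = 2.8708.
Thus a = 0.853·2.8708 = 2.45 and b = 0.147·2.8708 = 0.42.

a = 2.45, b = 0.42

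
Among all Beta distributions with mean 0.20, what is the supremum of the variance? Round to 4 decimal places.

For fixed mean μ the Beta variance is μ(1−μ)/(α+β+1), increasing as α+β decreases.
Its least upper bound (not attained) is μ(1−μ) = 0.20·0.80 = 0.1600.

0.1600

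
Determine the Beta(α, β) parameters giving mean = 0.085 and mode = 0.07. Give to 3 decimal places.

Let s = α+β. Mean gives α = μs = 0.085s; mode gives (α−1)/(s−2) = 0.07.
Substituting: 0.085s − 1 = 0.07(s−2) = 0.07s − 0.14, so 0.015s = 0.86 and s = 57.3333.
Then α = 0.085×57.3333 = 4.873 and β = s−α = 52.460.

α = 4.873, β = 52.460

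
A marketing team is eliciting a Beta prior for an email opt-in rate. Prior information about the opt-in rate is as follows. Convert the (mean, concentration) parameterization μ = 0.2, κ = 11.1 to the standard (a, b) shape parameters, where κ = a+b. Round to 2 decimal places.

a = μκ = 0.2×11.1 = 2.22 and b = (1−μ)κ = 0.8×11.1 = 8.88.

a = 2.22, b = 8.88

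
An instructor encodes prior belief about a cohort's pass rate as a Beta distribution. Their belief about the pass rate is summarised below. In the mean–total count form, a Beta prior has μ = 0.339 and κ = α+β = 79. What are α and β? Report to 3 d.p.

α = 26.781, β = 52.219

α = μκ = 0.339×79 = 26.781 and β = (1−μ)κ = 0.661×79 = 52.219.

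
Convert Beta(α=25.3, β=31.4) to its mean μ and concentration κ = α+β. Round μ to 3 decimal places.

κ = α+β = 25.3+31.4 = 56.7; μ = α/κ = 25.3/56.7 = 0.446.

μ = 0.446, κ = 56.7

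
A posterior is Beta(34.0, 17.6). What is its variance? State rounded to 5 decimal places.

0.00427

μ = 34.0/51.6 = 0.658915; Var = μ(1−μ)/(α+β+1) = 0.2247461/52.6 = 0.00427.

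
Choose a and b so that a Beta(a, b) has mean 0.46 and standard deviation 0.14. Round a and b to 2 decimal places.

First σ² = 0.0196. Setting a = μn, b = (1−μ)n with n = a+b,
μ(1−μ)/(n+1) = 0.0196 ⇒ n+1 = 0.2484/0.0196 = 12.6735 ⇒ n = 11.6735.
Hence a = 0.46×11.6735 = 5.37, b = 0.54×11.6735 = 6.30.

a = 5.37, b = 6.30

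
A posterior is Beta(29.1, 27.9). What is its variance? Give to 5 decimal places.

Var = αβ/[(α+β)²(α+β+1)] = (29.1×27.9)/(57.0²×58.0) = 811.89/188442.000 = 0.00431.

0.00431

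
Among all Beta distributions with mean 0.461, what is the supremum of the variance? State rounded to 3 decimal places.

0.248

For fixed mean μ the Beta variance is μ(1−μ)/(α+β+1), increasing as α+β decreases.
Its least upper bound (not attained) is μ(1−μ) = 0.461·0.539 = 0.248.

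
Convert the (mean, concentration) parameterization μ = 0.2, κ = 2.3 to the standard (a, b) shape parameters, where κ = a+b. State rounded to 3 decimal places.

Split κ in proportion μ : (1−μ): a = 0.2·2.3 = 0.460, b = 2.3 − 0.460 = 1.840.

a = 0.460, b = 1.840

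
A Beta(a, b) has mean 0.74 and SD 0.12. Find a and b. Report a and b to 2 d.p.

a = 9.15, b = 3.21

σ² = 0.12² = 0.0144.
With s = a+b, Var = μ(1−μ)/(s+1), so s+1 = (0.74×0.26)/0.0144 = 13.3611 and s = 12.3611.
a = μs = 9.15, b = (1−μ)s = 3.21.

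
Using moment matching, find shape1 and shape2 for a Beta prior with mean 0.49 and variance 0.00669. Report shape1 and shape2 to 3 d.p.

shape1 = 17.814, shape2 = 18.541

Let s = shape1+shape2. The Beta variance is μ(1−μ)/(s+1).
So s+1 = μ(1−μ)/σ² = (0.49×0.51)/0.00669 = 0.2499/0.00669 = 37.3543, giving s = 36.3543.
Then shape1 = μs = 0.49×36.3543 = 17.814 and shape2 = (1−μ)s = 0.51×36.3543 = 18.541.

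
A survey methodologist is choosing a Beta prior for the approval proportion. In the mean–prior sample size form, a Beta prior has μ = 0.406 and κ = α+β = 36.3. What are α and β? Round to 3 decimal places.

α = μκ = 0.406×36.3 = 14.738 and β = (1−μ)κ = 0.594×36.3 = 21.562.

α = 14.738, β = 21.562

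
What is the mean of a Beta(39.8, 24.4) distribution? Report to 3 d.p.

The Beta mean is α/(α+β) = 39.8/(39.8+24.4) = 0.620.

0.620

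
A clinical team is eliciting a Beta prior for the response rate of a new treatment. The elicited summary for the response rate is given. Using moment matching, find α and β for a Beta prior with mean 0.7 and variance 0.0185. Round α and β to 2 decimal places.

α = 7.25, β = 3.11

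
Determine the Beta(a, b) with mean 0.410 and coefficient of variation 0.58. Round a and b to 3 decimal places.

a = 1.344, b = 1.934

σ = CV·μ = 0.58×0.410 = 0.23780, so σ² = 0.056549.
s+1 = μ(1−μ)/σ² = 0.241900/0.056549 = 4.2777, so s = a+b = 3.2777.
a = μs = 1.344, b = (1−μ)s = 1.934.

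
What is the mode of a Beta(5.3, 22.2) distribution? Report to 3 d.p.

0.169

With α,β > 1, mode = (α−1)/(α+β−2) = 4.3/25.5 = 0.169.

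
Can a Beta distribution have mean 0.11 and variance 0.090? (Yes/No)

For any Beta, Var(X) < E[X]·(1−E[X]).
Here μ(1−μ) = 0.11×0.89 = 0.0979, and 0.090 < 0.0979.

Yes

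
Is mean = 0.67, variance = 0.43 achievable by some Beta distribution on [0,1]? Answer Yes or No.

For any Beta, Var(X) < E[X]·(1−E[X]).
Here μ(1−μ) = 0.67×0.33 = 0.2211, and 0.43 ≥ 0.2211.

No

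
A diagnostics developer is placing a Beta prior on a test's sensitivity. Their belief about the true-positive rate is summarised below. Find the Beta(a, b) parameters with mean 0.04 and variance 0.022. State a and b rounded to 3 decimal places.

a = 0.030, b = 0.716

Let s = a+b. The Beta variance is μ(1−μ)/(s+1).
So s+1 = μ(1−μ)/σ² = (0.04×0.96)/0.022 = 0.0384/0.022 = 1.7455, giving s = 0.7455.
Then a = μs = 0.04×0.7455 = 0.030 and b = (1−μ)s = 0.96×0.7455 = 0.716.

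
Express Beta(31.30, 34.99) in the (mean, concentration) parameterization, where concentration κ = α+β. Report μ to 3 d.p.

μ = 0.472, κ = 66.29

κ = α+β = 31.30+34.99 = 66.29; μ = α/κ = 31.30/66.29 = 0.472.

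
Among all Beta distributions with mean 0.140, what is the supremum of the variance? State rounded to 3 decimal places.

0.120

Var = μ(1−μ)/(α+β+1), which approaches μ(1−μ) as α+β → 0.
So the supremum is μ(1−μ) = 0.140×0.860 = 0.120.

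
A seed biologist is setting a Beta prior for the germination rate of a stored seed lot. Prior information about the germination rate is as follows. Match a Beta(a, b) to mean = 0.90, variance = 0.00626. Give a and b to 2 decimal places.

a = 12.04, b = 1.34

By moment matching, a+b = μ(1−μ)/σ² − 1 = (0.90·0.10)/0.00626 − 1 = 14.3770 − 1 = 13.3770.
Since a/(a+b) = μ, a = 0.90·13.3770 = 12.04 and b = 0.10·13.3770 = 1.34.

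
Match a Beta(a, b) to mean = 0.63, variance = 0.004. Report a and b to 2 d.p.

By moment matching, a+b = μ(1−μ)/σ² − 1 = (0.63·0.37)/0.004 − 1 = 58.2750 − 1 = 57.2750.
Since a/(a+b) = μ, a = 0.63·57.2750 = 36.08 and b = 0.37·57.2750 = 21.19.

a = 36.08, b = 21.19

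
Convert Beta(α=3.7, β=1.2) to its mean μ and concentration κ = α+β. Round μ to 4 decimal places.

μ = 0.7551, κ = 4.9

κ = α+β = 3.7+1.2 = 4.9; μ = α/κ = 3.7/4.9 = 0.7551.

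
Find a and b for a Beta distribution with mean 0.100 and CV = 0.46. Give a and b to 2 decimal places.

a = 4.15, b = 37.38

σ = CV·μ = 0.46×0.100 = 0.04600, so σ² = 0.002116.
s+1 = μ(1−μ)/σ² = 0.090000/0.002116 = 42.5331, so s = a+b = 41.5331.
a = μs = 4.15, b = (1−μ)s = 37.38.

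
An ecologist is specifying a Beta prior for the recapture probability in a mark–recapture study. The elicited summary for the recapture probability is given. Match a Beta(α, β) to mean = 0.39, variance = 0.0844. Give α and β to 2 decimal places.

Let s = α+β. The Beta variance is μ(1−μ)/(s+1).
So s+1 = μ(1−μ)/σ² = (0.39×0.61)/0.0844 = 0.2379/0.0844 = 2.8187, giving s = 1.8187.
Then α = μs = 0.39×1.8187 = 0.71 and β = (1−μ)s = 0.61×1.8187 = 1.11.

α = 0.71, β = 1.11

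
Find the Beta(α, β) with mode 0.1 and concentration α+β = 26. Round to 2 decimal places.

Since the density peak of Beta(α,β) is at (α−1)/(α+β−2),
α = 1 + 0.1(26−2) = 3.40 and β = 26 − 3.40 = 22.60.

α = 3.40, β = 22.60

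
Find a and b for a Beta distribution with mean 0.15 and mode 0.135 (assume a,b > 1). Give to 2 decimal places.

Let s = a+b. Mean gives a = μs = 0.15s; mode gives (a−1)/(s−2) = 0.135.
Substituting: 0.15s − 1 = 0.135(s−2) = 0.135s − 0.270, so 0.015s = 0.730 and s = 48.6667.
Then a = 0.15×48.6667 = 7.30 and b = s−a = 41.37.

a = 7.30, b = 41.37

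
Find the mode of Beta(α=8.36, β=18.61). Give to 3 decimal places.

0.295

With α,β > 1, mode = (α−1)/(α+β−2) = 7.36/24.97 = 0.295.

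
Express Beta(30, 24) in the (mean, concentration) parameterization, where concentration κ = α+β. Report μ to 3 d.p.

μ = 0.556, κ = 54

κ = α+β = 30+24 = 54; μ = α/κ = 30/54 = 0.556.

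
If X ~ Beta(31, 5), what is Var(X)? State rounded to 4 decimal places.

α+β = 36 and αβ = 155, so Var = αβ/[(α+β)²(α+β+1)] = 155/47952 = 0.0032.

0.0032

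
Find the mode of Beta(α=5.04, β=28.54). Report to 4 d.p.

0.1279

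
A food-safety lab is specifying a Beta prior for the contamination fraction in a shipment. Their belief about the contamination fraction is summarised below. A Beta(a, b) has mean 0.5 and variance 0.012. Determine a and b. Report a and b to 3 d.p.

a = 9.917, b = 9.917

Let s = a+b. The Beta variance is μ(1−μ)/(s+1).
So s+1 = μ(1−μ)/σ² = (0.5×0.5)/0.012 = 0.25/0.012 = 20.8333, giving s = 19.8333.
Then a = μs = 0.5×19.8333 = 9.917 and b = (1−μ)s = 0.5×19.8333 = 9.917.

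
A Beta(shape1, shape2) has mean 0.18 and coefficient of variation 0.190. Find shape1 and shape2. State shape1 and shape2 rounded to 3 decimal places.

σ = CV·μ = 0.190×0.18 = 0.03420, so σ² = 0.001170.
s+1 = μ(1−μ)/σ² = 0.1476/0.001170 = 126.1927, so s = shape1+shape2 = 125.1927.
shape1 = μs = 22.535, shape2 = (1−μ)s = 102.658.

shape1 = 22.535, shape2 = 102.658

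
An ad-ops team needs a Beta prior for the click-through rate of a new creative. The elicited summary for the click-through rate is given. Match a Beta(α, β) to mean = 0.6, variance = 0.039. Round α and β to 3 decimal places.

α = 3.092, β = 2.062

By moment matching, α+β = μ(1−μ)/σ² − 1 = (0.6·0.4)/0.039 − 1 = 6.1538 − 1 = 5.1538.
Since α/(α+β) = μ, α = 0.6·5.1538 = 3.092 and β = 0.4·5.1538 = 2.062.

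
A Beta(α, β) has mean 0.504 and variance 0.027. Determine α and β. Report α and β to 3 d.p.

α = 4.162, β = 4.096

Write ν = α+β; then α = μν and Var = μ(1−μ)/(ν+1).
ν = μ(1−μ)/Var − 1 = 0.249984/0.027 − 1 = 8.2587.
α = 0.504·8.2587 = 4.162, β = 0.496·8.2587 = 4.096.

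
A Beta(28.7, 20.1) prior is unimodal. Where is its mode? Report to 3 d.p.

With α,β > 1, mode = (α−1)/(α+β−2) = 27.7/46.8 = 0.592.

0.592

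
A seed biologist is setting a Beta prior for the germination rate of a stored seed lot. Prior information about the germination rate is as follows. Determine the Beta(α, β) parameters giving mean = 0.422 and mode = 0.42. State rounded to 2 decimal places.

With s = α+β: μ = α/s and mode = (α−1)/(s−2). Eliminating α = μs,
μs − 1 = m(s−2) ⇒ s(μ−m) = 1−2m ⇒ s = 0.16/0.002 = 80.0000.
So α = μs = 33.76, β = (1−μ)s = 46.24.

α = 33.76, β = 46.24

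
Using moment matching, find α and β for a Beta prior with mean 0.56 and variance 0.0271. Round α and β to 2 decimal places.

Let s = α+β. The Beta variance is μ(1−μ)/(s+1).
So s+1 = μ(1−μ)/σ² = (0.56×0.44)/0.0271 = 0.2464/0.0271 = 9.0923, giving s = 8.0923.
Then α = μs = 0.56×8.0923 = 4.53 and β = (1−μ)s = 0.44×8.0923 = 3.56.

α = 4.53, β = 3.56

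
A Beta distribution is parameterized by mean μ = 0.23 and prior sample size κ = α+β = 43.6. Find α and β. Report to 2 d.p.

α = 10.03, β = 33.57

α = μκ = 0.23×43.6 = 10.03 and β = (1−μ)κ = 0.77×43.6 = 33.57.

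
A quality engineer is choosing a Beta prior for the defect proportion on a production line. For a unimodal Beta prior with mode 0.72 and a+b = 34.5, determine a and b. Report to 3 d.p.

a = 24.400, b = 10.100

Mode = (a−1)/(κ−2) with κ = a+b, so a−1 = 0.72·32.5 = 23.400.
a = 24.400; b = κ − a = 10.100.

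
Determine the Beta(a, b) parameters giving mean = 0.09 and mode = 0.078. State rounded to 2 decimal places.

Let s = a+b. Mean gives a = μs = 0.09s; mode gives (a−1)/(s−2) = 0.078.
Substituting: 0.09s − 1 = 0.078(s−2) = 0.078s − 0.156, so 0.012s = 0.844 and s = 70.3333.
Then a = 0.09×70.3333 = 6.33 and b = s−a = 64.00.

a = 6.33, b = 64.00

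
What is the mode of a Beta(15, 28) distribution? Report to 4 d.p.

0.3415

The density x^(α−1)(1−x)^(β−1) is maximised at (α−1)/(α+β−2) = 14/41 = 0.3415.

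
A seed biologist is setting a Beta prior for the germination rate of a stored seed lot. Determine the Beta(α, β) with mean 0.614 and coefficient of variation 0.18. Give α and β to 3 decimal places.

σ = CV·μ = 0.18×0.614 = 0.11052, so σ² = 0.012215.
s+1 = μ(1−μ)/σ² = 0.237004/0.012215 = 19.4032, so s = α+β = 18.4032.
α = μs = 11.300, β = (1−μ)s = 7.104.

α = 11.300, β = 7.104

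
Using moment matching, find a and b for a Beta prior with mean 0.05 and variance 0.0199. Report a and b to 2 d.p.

a = 0.07, b = 1.32

By moment matching, a+b = μ(1−μ)/σ² − 1 = (0.05·0.95)/0.0199 − 1 = 2.3869 − 1 = 1.3869.
Since a/(a+b) = μ, a = 0.05·1.3869 = 0.07 and b = 0.95·1.3869 = 1.32.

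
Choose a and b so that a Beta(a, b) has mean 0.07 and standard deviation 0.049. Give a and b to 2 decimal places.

Variance = 0.049² = 0.002401. The moment-matching identity a+b = μ(1−μ)/Var − 1 gives
a+b = 0.0651/0.002401 − 1 = 26.1137, so a = μ·26.1137 = 1.83 and b = (1−μ)·26.1137 = 24.29.

a = 1.83, b = 24.29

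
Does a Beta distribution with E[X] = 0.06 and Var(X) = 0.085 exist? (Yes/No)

The Beta variance bound is σ² < μ(1−μ).
Here μ(1−μ) = 0.06×0.94 = 0.0564, and 0.085 ≥ 0.0564.

No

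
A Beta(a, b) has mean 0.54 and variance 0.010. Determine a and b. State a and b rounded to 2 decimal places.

Write ν = a+b; then a = μν and Var = μ(1−μ)/(ν+1).
ν = μ(1−μ)/Var − 1 = 0.2484/0.010 − 1 = 23.8400.
a = 0.54·23.8400 = 12.87, b = 0.46·23.8400 = 10.97.

a = 12.87, b = 10.97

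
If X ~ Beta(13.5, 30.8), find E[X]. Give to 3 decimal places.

E[X] = α/(α+β) = 13.5/44.3 = 0.305.

0.305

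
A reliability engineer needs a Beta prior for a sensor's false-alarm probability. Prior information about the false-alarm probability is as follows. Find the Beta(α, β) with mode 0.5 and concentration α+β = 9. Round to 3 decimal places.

α = 4.500, β = 4.500

Since the density peak of Beta(α,β) is at (α−1)/(α+β−2),
α = 1 + 0.5(9−2) = 4.500 and β = 9 − 4.500 = 4.500.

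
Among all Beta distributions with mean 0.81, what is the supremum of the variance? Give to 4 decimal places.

0.1539

For fixed mean μ the Beta variance is μ(1−μ)/(α+β+1), increasing as α+β decreases.
Its least upper bound (not attained) is μ(1−μ) = 0.81·0.19 = 0.1539.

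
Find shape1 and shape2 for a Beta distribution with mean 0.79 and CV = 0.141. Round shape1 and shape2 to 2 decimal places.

Var = (CV·μ)² = (0.141×0.79)² = 0.012408.
shape1+shape2 = μ(1−μ)/Var − 1 = 0.1659/0.012408 − 1 = 12.3707.
Thus shape1 = 0.79·12.3707 = 9.77 and shape2 = 0.21·12.3707 = 2.60.

shape1 = 9.77, shape2 = 2.60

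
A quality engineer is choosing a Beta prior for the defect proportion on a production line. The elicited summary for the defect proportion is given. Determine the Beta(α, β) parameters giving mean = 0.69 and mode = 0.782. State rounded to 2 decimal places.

With s = α+β: μ = α/s and mode = (α−1)/(s−2). Eliminating α = μs,
μs − 1 = m(s−2) ⇒ s(μ−m) = 1−2m ⇒ s = -0.564/-0.092 = 6.1304.
So α = μs = 4.23, β = (1−μ)s = 1.90.

α = 4.23, β = 1.90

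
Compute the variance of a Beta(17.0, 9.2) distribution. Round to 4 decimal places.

0.0084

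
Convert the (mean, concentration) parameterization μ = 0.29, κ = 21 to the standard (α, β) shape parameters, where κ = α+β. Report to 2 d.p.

α = 6.09, β = 14.91

α = μκ = 0.29×21 = 6.09 and β = (1−μ)κ = 0.71×21 = 14.91.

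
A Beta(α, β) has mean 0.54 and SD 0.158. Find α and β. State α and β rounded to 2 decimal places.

α = 4.83, β = 4.12

Variance = 0.158² = 0.024964. The moment-matching identity α+β = μ(1−μ)/Var − 1 gives
α+β = 0.2484/0.024964 − 1 = 8.9503, so α = μ·8.9503 = 4.83 and β = (1−μ)·8.9503 = 4.12.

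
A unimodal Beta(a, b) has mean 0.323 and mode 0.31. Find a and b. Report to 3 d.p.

a = 9.442, b = 19.789

With s = a+b: μ = a/s and mode = (a−1)/(s−2). Eliminating a = μs,
μs − 1 = m(s−2) ⇒ s(μ−m) = 1−2m ⇒ s = 0.38/0.013 = 29.2308.
So a = μs = 9.442, b = (1−μ)s = 19.789.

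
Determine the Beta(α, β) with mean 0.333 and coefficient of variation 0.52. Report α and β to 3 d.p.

σ = CV·μ = 0.52×0.333 = 0.17316, so σ² = 0.029984.
s+1 = μ(1−μ)/σ² = 0.222111/0.029984 = 7.4076, so s = α+β = 6.4076.
α = μs = 2.134, β = (1−μ)s = 4.274.

α = 2.134, β = 4.274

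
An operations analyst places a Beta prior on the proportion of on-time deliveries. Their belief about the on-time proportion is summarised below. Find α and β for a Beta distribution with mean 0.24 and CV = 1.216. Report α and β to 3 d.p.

Var = (CV·μ)² = (1.216×0.24)² = 0.085171.
α+β = μ(1−μ)/Var − 1 = 0.1824/0.085171 − 1 = 1.1416.
Thus α = 0.24·1.1416 = 0.274 and β = 0.76·1.1416 = 0.868.

α = 0.274, β = 0.868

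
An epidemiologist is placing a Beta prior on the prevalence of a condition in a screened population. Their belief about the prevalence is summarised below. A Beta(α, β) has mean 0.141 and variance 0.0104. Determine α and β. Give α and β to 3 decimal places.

α = 1.501, β = 9.145

Write ν = α+β; then α = μν and Var = μ(1−μ)/(ν+1).
ν = μ(1−μ)/Var − 1 = 0.121119/0.0104 − 1 = 10.6461.
α = 0.141·10.6461 = 1.501, β = 0.859·10.6461 = 9.145.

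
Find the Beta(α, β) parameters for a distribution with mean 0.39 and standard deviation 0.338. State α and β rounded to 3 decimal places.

First σ² = 0.114244. Setting α = μn, β = (1−μ)n with n = α+β,
μ(1−μ)/(n+1) = 0.114244 ⇒ n+1 = 0.2379/0.114244 = 2.0824 ⇒ n = 1.0824.
Hence α = 0.39×1.0824 = 0.422, β = 0.61×1.0824 = 0.660.

α = 0.422, β = 0.660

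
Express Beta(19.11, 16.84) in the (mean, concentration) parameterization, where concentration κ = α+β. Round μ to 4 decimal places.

μ = 0.5316, κ = 35.95

κ = α+β = 19.11+16.84 = 35.95; μ = α/κ = 19.11/35.95 = 0.5316.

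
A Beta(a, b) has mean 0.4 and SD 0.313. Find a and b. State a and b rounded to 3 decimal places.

a = 0.580, b = 0.870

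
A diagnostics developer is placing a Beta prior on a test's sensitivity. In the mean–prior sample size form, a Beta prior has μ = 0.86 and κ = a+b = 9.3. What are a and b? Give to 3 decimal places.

a = 7.998, b = 1.302

a = μκ = 0.86×9.3 = 7.998 and b = (1−μ)κ = 0.14×9.3 = 1.302.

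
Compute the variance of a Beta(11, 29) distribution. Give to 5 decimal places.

Var = αβ/[(α+β)²(α+β+1)] = (11×29)/(40²×41) = 319/65600 = 0.00486.

0.00486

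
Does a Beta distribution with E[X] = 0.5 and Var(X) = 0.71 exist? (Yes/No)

No

For any Beta, Var(X) < E[X]·(1−E[X]).
Here μ(1−μ) = 0.5×0.5 = 0.25, and 0.71 ≥ 0.25.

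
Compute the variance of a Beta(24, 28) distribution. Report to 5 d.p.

0.00469

Var = αβ/[(α+β)²(α+β+1)] = (24×28)/(52²×53) = 672/143312 = 0.00469.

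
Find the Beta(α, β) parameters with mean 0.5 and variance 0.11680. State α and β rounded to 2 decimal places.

By moment matching, α+β = μ(1−μ)/σ² − 1 = (0.5·0.5)/0.11680 − 1 = 2.1404 − 1 = 1.1404.
Since α/(α+β) = μ, α = 0.5·1.1404 = 0.57 and β = 0.5·1.1404 = 0.57.

α = 0.57, β = 0.57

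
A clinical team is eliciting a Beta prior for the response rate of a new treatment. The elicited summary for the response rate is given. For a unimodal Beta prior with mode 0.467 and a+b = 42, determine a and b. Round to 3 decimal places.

Mode = (a−1)/(κ−2) with κ = a+b, so a−1 = 0.467·40 = 18.680.
a = 19.680; b = κ − a = 22.320.

a = 19.680, b = 22.320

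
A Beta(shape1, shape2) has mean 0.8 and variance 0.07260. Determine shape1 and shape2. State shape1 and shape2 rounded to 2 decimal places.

Let s = shape1+shape2. The Beta variance is μ(1−μ)/(s+1).
So s+1 = μ(1−μ)/σ² = (0.8×0.2)/0.07260 = 0.16/0.07260 = 2.2039, giving s = 1.2039.
Then shape1 = μs = 0.8×1.2039 = 0.96 and shape2 = (1−μ)s = 0.2×1.2039 = 0.24.

shape1 = 0.96, shape2 = 0.24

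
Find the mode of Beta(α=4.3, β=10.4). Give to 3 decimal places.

The density x^(α−1)(1−x)^(β−1) is maximised at (α−1)/(α+β−2) = 3.3/12.7 = 0.260.

0.260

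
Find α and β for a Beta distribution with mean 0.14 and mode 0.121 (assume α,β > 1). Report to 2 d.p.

With s = α+β: μ = α/s and mode = (α−1)/(s−2). Eliminating α = μs,
μs − 1 = m(s−2) ⇒ s(μ−m) = 1−2m ⇒ s = 0.758/0.019 = 39.8947.
So α = μs = 5.59, β = (1−μ)s = 34.31.

α = 5.59, β = 34.31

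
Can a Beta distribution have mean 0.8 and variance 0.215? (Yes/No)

No

The Beta variance bound is σ² < μ(1−μ).
Here μ(1−μ) = 0.8×0.2 = 0.16, and 0.215 ≥ 0.16.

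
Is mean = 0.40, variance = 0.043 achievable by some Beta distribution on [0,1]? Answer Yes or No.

Yes

For any Beta, Var(X) < E[X]·(1−E[X]).
Here μ(1−μ) = 0.40×0.60 = 0.2400, and 0.043 < 0.2400.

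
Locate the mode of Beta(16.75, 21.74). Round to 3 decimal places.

0.432

The density x^(α−1)(1−x)^(β−1) is maximised at (α−1)/(α+β−2) = 15.75/36.49 = 0.432.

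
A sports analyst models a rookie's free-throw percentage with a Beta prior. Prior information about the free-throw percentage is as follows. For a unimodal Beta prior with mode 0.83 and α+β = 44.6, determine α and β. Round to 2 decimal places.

For α,β>1 the mode is (α−1)/(α+β−2), so α = mode·(κ−2)+1 = 0.83×42.6+1 = 36.36.
And β = (1−mode)·(κ−2)+1 = 0.17×42.6+1 = 8.24.

α = 36.36, β = 8.24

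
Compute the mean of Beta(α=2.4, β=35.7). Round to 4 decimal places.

0.0630

E[X] = α/(α+β) = 2.4/38.1 = 0.0630.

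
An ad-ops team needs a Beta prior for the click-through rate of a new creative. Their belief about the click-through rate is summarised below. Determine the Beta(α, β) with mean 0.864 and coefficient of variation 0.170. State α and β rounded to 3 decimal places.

Var = (CV·μ)² = (0.170×0.864)² = 0.021574.
α+β = μ(1−μ)/Var − 1 = 0.117504/0.021574 − 1 = 4.4466.
Thus α = 0.864·4.4466 = 3.842 and β = 0.136·4.4466 = 0.605.

α = 3.842, β = 0.605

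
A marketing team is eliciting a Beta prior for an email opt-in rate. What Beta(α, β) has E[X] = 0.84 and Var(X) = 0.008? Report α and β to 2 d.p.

α = 13.27, β = 2.53

By moment matching, α+β = μ(1−μ)/σ² − 1 = (0.84·0.16)/0.008 − 1 = 16.8000 − 1 = 15.8000.
Since α/(α+β) = μ, α = 0.84·15.8000 = 13.27 and β = 0.16·15.8000 = 2.53.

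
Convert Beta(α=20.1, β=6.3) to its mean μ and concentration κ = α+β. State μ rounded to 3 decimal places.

μ = 0.761, κ = 26.4

κ = α+β = 20.1+6.3 = 26.4; μ = α/κ = 20.1/26.4 = 0.761.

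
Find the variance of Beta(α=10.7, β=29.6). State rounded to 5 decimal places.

0.00472

Var = αβ/[(α+β)²(α+β+1)] = (10.7×29.6)/(40.3²×41.3) = 316.72/67074.917 = 0.00472.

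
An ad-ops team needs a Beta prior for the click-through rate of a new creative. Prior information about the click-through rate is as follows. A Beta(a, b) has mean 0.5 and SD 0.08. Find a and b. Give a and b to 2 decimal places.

Variance = 0.08² = 0.0064. The moment-matching identity a+b = μ(1−μ)/Var − 1 gives
a+b = 0.25/0.0064 − 1 = 38.0625, so a = μ·38.0625 = 19.03 and b = (1−μ)·38.0625 = 19.03.

a = 19.03, b = 19.03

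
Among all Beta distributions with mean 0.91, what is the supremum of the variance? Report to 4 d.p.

0.0819

For fixed mean μ the Beta variance is μ(1−μ)/(α+β+1), increasing as α+β decreases.
Its least upper bound (not attained) is μ(1−μ) = 0.91·0.09 = 0.0819.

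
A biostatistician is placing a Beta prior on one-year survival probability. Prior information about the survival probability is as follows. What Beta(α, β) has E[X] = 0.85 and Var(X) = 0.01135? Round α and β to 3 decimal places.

α = 8.698, β = 1.535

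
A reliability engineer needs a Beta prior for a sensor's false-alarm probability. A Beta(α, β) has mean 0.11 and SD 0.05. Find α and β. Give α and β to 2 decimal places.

α = 4.20, β = 33.96

First σ² = 0.0025. Setting α = μn, β = (1−μ)n with n = α+β,
μ(1−μ)/(n+1) = 0.0025 ⇒ n+1 = 0.0979/0.0025 = 39.1600 ⇒ n = 38.1600.
Hence α = 0.11×38.1600 = 4.20, β = 0.89×38.1600 = 33.96.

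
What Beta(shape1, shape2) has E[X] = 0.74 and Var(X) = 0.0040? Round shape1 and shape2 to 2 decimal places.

shape1 = 34.85, shape2 = 12.25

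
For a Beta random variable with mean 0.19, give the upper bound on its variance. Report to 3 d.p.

0.154

Var = μ(1−μ)/(α+β+1), which approaches μ(1−μ) as α+β → 0.
So the supremum is μ(1−μ) = 0.19×0.81 = 0.154.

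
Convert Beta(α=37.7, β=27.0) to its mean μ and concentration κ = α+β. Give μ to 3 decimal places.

μ = 0.583, κ = 64.7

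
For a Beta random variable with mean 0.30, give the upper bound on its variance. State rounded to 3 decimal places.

Var = μ(1−μ)/(α+β+1), which approaches μ(1−μ) as α+β → 0.
So the supremum is μ(1−μ) = 0.30×0.70 = 0.210.

0.210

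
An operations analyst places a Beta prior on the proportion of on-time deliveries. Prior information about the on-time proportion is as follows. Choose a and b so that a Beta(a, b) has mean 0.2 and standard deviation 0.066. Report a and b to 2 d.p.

a = 7.15, b = 28.58

First σ² = 0.004356. Setting a = μn, b = (1−μ)n with n = a+b,
μ(1−μ)/(n+1) = 0.004356 ⇒ n+1 = 0.16/0.004356 = 36.7309 ⇒ n = 35.7309.
Hence a = 0.2×35.7309 = 7.15, b = 0.8×35.7309 = 28.58.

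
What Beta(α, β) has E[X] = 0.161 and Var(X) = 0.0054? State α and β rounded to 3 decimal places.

α = 3.866, β = 20.148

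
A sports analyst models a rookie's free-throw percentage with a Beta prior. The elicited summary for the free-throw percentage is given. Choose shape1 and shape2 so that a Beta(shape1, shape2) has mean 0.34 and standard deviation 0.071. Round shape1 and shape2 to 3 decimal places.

shape1 = 14.795, shape2 = 28.720

σ² = 0.071² = 0.005041.
With s = shape1+shape2, Var = μ(1−μ)/(s+1), so s+1 = (0.34×0.66)/0.005041 = 44.5150 and s = 43.5150.
shape1 = μs = 14.795, shape2 = (1−μ)s = 28.720.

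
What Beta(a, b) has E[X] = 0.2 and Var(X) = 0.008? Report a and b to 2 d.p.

a = 3.80, b = 15.20

Write ν = a+b; then a = μν and Var = μ(1−μ)/(ν+1).
ν = μ(1−μ)/Var − 1 = 0.16/0.008 − 1 = 19.0000.
a = 0.2·19.0000 = 3.80, b = 0.8·19.0000 = 15.20.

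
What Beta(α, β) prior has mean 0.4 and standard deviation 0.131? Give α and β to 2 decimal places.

σ² = 0.131² = 0.017161.
With s = α+β, Var = μ(1−μ)/(s+1), so s+1 = (0.4×0.6)/0.017161 = 13.9852 and s = 12.9852.
α = μs = 5.19, β = (1−μ)s = 7.79.

α = 5.19, β = 7.79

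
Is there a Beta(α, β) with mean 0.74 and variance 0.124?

The Beta variance bound is σ² < μ(1−μ).
Here μ(1−μ) = 0.74×0.26 = 0.1924, and 0.124 < 0.1924.

Yes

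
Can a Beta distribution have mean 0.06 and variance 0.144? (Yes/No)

The Beta variance bound is σ² < μ(1−μ).
Here μ(1−μ) = 0.06×0.94 = 0.0564, and 0.144 ≥ 0.0564.

No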